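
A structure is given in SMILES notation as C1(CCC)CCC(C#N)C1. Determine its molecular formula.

Atom tally by fragment:
  cyclopentane ring core → C:5 H:10
  (− 2 ring H displaced by substituents)
  + CH2CH2CH3 → C:3 H:7
  + CN → C:1 N:1
Element totals:
  C: 9
  H: 15
  N: 1

C9H15N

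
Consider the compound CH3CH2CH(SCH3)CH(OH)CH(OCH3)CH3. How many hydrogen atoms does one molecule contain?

Element totals:
  C: 8
  H: 18
  O: 2
  S: 1

18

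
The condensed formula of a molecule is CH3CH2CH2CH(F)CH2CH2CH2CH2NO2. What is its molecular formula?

C8H16FNO2

Element totals:
  C: 8
  H: 16
  F: 1
  N: 1
  O: 2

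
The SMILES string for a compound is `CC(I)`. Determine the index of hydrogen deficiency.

0

Atom tally by fragment:
  CH3 → C:1 H:3
  CH2I → C:1 H:2 I:1
Element totals:
  C: 2
  H: 5
  I: 1
Molecular formula: C2H5I.
DoU = (2C + 2 + N − H − X) / 2 = (2·2 + 2 + 0 − 5 − 1) / 2 = 0.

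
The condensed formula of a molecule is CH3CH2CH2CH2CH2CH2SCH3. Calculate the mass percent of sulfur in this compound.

Atom tally by fragment:
  CH3 → C:1 H:3
  CH2 → C:1 H:2
  CH2 → C:1 H:2
  CH2 → C:1 H:2
  CH2 → C:1 H:2
  CH2SCH3 → C:2 H:5 S:1
Element totals:
  C: 7
  H: 16
  S: 1
Molecular formula: C7H16S.
Molar mass = 132.265 g/mol.
Mass from S: 1 × 32.06 = 32.060 g/mol.
%S = 32.060 / 132.265 × 100 = 24.24%.

24.24%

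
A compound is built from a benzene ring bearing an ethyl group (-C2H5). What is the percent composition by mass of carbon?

Atom tally by fragment:
  benzene ring core → C:6 H:6
  (− 1 ring H displaced by substituents)
  + C2H5 → C:2 H:5
Element totals:
  C: 8
  H: 10
Molecular formula: C8H10.
Molar mass = 106.168 g/mol.
Mass from C: 8 × 12.011 = 96.088 g/mol.
%C = 96.088 / 106.168 × 100 = 90.51%.

90.51%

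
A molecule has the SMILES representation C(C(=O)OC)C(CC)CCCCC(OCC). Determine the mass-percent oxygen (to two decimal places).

Atom tally by fragment:
  CH3OOCCH2 → C:3 H:5 O:2
  CH(C2H5) → C:3 H:6
  CH2 → C:1 H:2
  CH2 → C:1 H:2
  CH2 → C:1 H:2
  CH2 → C:1 H:2
  CH2OC2H5 → C:3 H:7 O:1
Element totals:
  C: 13
  H: 26
  O: 3
Molecular formula: C13H26O3.
Molar mass = 230.348 g/mol.
Mass from O: 3 × 15.999 = 47.997 g/mol.
%O = 47.997 / 230.348 × 100 = 20.84%.

20.84%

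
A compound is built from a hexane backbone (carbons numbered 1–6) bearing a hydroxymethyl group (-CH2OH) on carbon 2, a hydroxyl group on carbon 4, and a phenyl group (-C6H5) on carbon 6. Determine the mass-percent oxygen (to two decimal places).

Atom tally by fragment:
  CH3 → C:1 H:3
  CH(CH2OH) → C:2 H:4 O:1
  CH2 → C:1 H:2
  CH(OH) → C:1 H:2 O:1
  CH2 → C:1 H:2
  CH2C6H5 → C:7 H:7
Element totals:
  C: 13
  H: 20
  O: 2
Molecular formula: C13H20O2.
Molar mass = 208.301 g/mol.
Mass from O: 2 × 15.999 = 31.998 g/mol.
%O = 31.998 / 208.301 × 100 = 15.36%.

15.36%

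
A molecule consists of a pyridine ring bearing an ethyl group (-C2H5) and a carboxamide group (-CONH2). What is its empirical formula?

C8H10N2O

Atom tally by fragment:
  pyridine ring core → C:5 H:5 N:1
  (− 2 ring H displaced by substituents)
  + C2H5 → C:2 H:5
  + CONH2 → C:1 H:2 O:1 N:1
Element totals:
  C: 8
  H: 10
  N: 2
  O: 1
Molecular formula: C8H10N2O.
gcd of subscripts (8, 10, 2, 1) = 1, so the empirical formula equals the molecular formula.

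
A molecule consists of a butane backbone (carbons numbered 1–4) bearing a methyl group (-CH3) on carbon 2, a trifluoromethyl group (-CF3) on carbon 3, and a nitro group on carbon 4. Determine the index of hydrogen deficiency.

1

Atom tally by fragment:
  CH3 → C:1 H:3
  CH(CH3) → C:2 H:4
  CH(CF3) → C:2 H:1 F:3
  CH2NO2 → C:1 H:2 N:1 O:2
Element totals:
  C: 6
  H: 10
  F: 3
  N: 1
  O: 2
Molecular formula: C6H10F3NO2.
DoU = (2C + 2 + N − H − X) / 2 = (2·6 + 2 + 1 − 10 − 3) / 2 = 1.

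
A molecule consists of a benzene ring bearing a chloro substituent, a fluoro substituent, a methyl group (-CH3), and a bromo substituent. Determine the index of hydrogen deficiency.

4

Atom tally by fragment:
  benzene ring core → C:6 H:6
  (− 4 ring H displaced by substituents)
  + Cl → Cl:1
  + F → F:1
  + CH3 → C:1 H:3
  + Br → Br:1
Element totals:
  C: 7
  H: 5
  Br: 1
  Cl: 1
  F: 1
Molecular formula: C7H5BrClF.
DoU = (2C + 2 + N − H − X) / 2 = (2·7 + 2 + 0 − 5 − 3) / 2 = 4.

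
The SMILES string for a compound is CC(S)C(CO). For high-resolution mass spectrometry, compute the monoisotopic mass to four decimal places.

106.0452

Atom tally by fragment:
  CH3 → C:1 H:3
  CH(SH) → C:1 H:2 S:1
  CH2CH2OH → C:2 H:5 O:1
Element totals:
  C: 4
  H: 10
  O: 1
  S: 1
Molecular formula: C4H10OS.
  M = 4(12.0) + 10(1.007825) + 15.994915 + 31.972071
    = 48.000000 + 10.078250 + 15.994915 + 31.972071 = 106.045236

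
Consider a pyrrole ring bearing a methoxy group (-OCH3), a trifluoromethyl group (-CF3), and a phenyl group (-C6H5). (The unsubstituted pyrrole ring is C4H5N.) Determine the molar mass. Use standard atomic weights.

Atom tally by fragment:
  pyrrole ring core → C:4 H:5 N:1
  (− 3 ring H displaced by substituents)
  + OCH3 → C:1 H:3 O:1
  + CF3 → C:1 F:3
  + C6H5 → C:6 H:5
Element totals:
  C: 12
  H: 10
  F: 3
  N: 1
  O: 1
Molecular formula: C12H10F3NO.
  M = 12(12.011) + 10(1.008) + 3(18.998) + 14.007 + 15.999
    = 144.132 + 10.080 + 56.994 + 14.007 + 15.999 = 241.212

241.21 g/mol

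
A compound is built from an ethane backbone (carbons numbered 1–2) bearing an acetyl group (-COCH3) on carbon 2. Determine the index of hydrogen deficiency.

1

Atom tally by fragment:
  CH3 → C:1 H:3
  CH2COCH3 → C:3 H:5 O:1
Element totals:
  C: 4
  H: 8
  O: 1
Molecular formula: C4H8O.
DoU = (2C + 2 + N − H − X) / 2 = (2·4 + 2 + 0 − 8 − 0) / 2 = 1.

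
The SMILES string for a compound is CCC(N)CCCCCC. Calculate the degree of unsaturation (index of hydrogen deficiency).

0

Atom tally by fragment:
  CH3 → C:1 H:3
  CH2 → C:1 H:2
  CH(NH2) → C:1 H:3 N:1
  CH2 → C:1 H:2
  CH2 → C:1 H:2
  CH2 → C:1 H:2
  CH2 → C:1 H:2
  CH2 → C:1 H:2
  CH3 → C:1 H:3
Element totals:
  C: 9
  H: 21
  N: 1
Molecular formula: C9H21N.
DoU = (2C + 2 + N − H − X) / 2 = (2·9 + 2 + 1 − 21 − 0) / 2 = 0.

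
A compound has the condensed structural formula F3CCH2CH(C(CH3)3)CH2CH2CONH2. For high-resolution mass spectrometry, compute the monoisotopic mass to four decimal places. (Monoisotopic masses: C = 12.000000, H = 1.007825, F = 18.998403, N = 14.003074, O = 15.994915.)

225.1340

Element totals:
  C: 10
  H: 18
  F: 3
  N: 1
  O: 1
Molecular formula: C10H18F3NO.
  M = 10(12.0) + 18(1.007825) + 3(18.998403) + 14.003074 + 15.994915
    = 120.000000 + 18.140850 + 56.995209 + 14.003074 + 15.994915 = 225.134048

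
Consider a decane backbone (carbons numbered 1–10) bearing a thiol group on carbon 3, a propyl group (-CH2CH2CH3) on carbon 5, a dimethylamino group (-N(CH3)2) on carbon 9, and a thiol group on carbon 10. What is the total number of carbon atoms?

15

Atom tally by fragment:
  CH3 → C:1 H:3
  CH2 → C:1 H:2
  CH(SH) → C:1 H:2 S:1
  CH2 → C:1 H:2
  CH(CH2CH2CH3) → C:4 H:8
  CH2 → C:1 H:2
  CH2 → C:1 H:2
  CH2 → C:1 H:2
  CH(N(CH3)2) → C:3 H:7 N:1
  CH2SH → C:1 H:3 S:1
Element totals:
  C: 15
  H: 33
  N: 1
  S: 2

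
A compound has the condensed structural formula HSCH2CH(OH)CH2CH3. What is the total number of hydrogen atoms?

10

Element totals:
  C: 4
  H: 10
  O: 1
  S: 1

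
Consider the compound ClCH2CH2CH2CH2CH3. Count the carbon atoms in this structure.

Atom tally by fragment:
  ClCH2 → C:1 H:2 Cl:1
  CH2 → C:1 H:2
  CH2 → C:1 H:2
  CH2 → C:1 H:2
  CH3 → C:1 H:3
Element totals:
  C: 5
  H: 11
  Cl: 1

5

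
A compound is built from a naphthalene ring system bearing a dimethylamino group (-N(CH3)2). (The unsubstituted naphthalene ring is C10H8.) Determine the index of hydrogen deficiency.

7

Atom tally by fragment:
  naphthalene ring system core → C:10 H:8
  (− 1 ring H displaced by substituents)
  + N(CH3)2 → N:1 C:2 H:6
Element totals:
  C: 12
  H: 13
  N: 1
Molecular formula: C12H13N.
DoU = (2C + 2 + N − H − X) / 2 = (2·12 + 2 + 1 − 13 − 0) / 2 = 7.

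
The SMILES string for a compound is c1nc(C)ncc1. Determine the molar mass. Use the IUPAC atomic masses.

94.12 g/mol

Atom tally by fragment:
  pyrimidine ring core → C:4 H:4 N:2
  (− 1 ring H displaced by substituents)
  + CH3 → C:1 H:3
Element totals:
  C: 5
  H: 6
  N: 2
Molecular formula: C5H6N2.
  M = 5(12.011) + 6(1.008) + 2(14.007)
    = 60.055 + 6.048 + 28.014 = 94.117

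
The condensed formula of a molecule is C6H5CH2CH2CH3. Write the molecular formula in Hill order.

Atom tally by fragment:
  benzene ring core → C:6 H:6
  (− 1 ring H displaced by substituents)
  + CH2CH2CH3 → C:3 H:7
Element totals:
  C: 9
  H: 12

C9H12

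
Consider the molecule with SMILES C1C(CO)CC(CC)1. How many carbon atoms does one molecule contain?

Atom tally by fragment:
  cyclobutane ring core → C:4 H:8
  (− 2 ring H displaced by substituents)
  + CH2OH → C:1 H:3 O:1
  + C2H5 → C:2 H:5
Element totals:
  C: 7
  H: 14
  O: 1

7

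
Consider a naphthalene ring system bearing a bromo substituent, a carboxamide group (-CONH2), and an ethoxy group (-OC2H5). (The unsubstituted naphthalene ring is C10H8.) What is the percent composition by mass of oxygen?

10.88%

Atom tally by fragment:
  naphthalene ring system core → C:10 H:8
  (− 3 ring H displaced by substituents)
  + Br → Br:1
  + CONH2 → C:1 H:2 O:1 N:1
  + OC2H5 → C:2 H:5 O:1
Element totals:
  C: 13
  H: 12
  Br: 1
  N: 1
  O: 2
Molecular formula: C13H12BrNO2.
Molar mass = 294.148 g/mol.
Mass from O: 2 × 15.999 = 31.998 g/mol.
%O = 31.998 / 294.148 × 100 = 10.88%.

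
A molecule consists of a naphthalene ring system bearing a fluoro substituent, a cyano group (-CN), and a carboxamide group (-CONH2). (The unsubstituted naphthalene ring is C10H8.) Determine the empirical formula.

Atom tally by fragment:
  naphthalene ring system core → C:10 H:8
  (− 3 ring H displaced by substituents)
  + F → F:1
  + CN → C:1 N:1
  + CONH2 → C:1 H:2 O:1 N:1
Element totals:
  C: 12
  H: 7
  F: 1
  N: 2
  O: 1
Molecular formula: C12H7FN2O.
gcd of subscripts (12, 1, 7, 2, 1) = 1, so the empirical formula equals the molecular formula.

C12H7FN2O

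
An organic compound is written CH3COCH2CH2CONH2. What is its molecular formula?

C5H9NO2

Atom tally by fragment:
  CH3COCH2 → C:3 H:5 O:1
  CH2CONH2 → C:2 H:4 O:1 N:1
Element totals:
  C: 5
  H: 9
  N: 1
  O: 2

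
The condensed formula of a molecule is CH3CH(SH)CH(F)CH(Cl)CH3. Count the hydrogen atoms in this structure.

10

Element totals:
  C: 5
  H: 10
  Cl: 1
  F: 1
  S: 1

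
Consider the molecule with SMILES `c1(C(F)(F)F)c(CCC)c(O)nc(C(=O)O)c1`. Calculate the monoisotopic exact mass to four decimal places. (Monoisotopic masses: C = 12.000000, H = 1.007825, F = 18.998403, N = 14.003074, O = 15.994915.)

Atom tally by fragment:
  pyridine ring core → C:5 H:5 N:1
  (− 4 ring H displaced by substituents)
  + CF3 → C:1 F:3
  + CH2CH2CH3 → C:3 H:7
  + OH → O:1 H:1
  + COOH → C:1 H:1 O:2
Element totals:
  C: 10
  H: 10
  F: 3
  N: 1
  O: 3
Molecular formula: C10H10F3NO3.
  M = 10(12.0) + 10(1.007825) + 3(18.998403) + 14.003074 + 3(15.994915)
    = 120.000000 + 10.078250 + 56.995209 + 14.003074 + 47.984745 = 249.061278

249.0613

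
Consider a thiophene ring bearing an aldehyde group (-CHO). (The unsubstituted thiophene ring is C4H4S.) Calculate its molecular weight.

Atom tally by fragment:
  thiophene ring core → C:4 H:4 S:1
  (− 1 ring H displaced by substituents)
  + CHO → C:1 H:1 O:1
Element totals:
  C: 5
  H: 4
  O: 1
  S: 1
Molecular formula: C5H4OS.
  M = 5(12.011) + 4(1.008) + 15.999 + 32.06
    = 60.055 + 4.032 + 15.999 + 32.060 = 112.146

112.15 g/mol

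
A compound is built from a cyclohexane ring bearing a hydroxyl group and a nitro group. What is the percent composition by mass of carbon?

49.65%

Atom tally by fragment:
  cyclohexane ring core → C:6 H:12
  (− 2 ring H displaced by substituents)
  + OH → O:1 H:1
  + NO2 → N:1 O:2
Element totals:
  C: 6
  H: 11
  N: 1
  O: 3
Molecular formula: C6H11NO3.
Molar mass = 145.158 g/mol.
Mass from C: 6 × 12.011 = 72.066 g/mol.
%C = 72.066 / 145.158 × 100 = 49.65%.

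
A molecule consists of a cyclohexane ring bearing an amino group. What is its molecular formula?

Atom tally by fragment:
  cyclohexane ring core → C:6 H:12
  (− 1 ring H displaced by substituents)
  + NH2 → N:1 H:2
Element totals:
  C: 6
  H: 13
  N: 1

C6H13N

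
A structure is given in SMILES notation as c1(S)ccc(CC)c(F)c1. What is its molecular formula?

C8H9FS

Atom tally by fragment:
  benzene ring core → C:6 H:6
  (− 3 ring H displaced by substituents)
  + SH → S:1 H:1
  + C2H5 → C:2 H:5
  + F → F:1
Element totals:
  C: 8
  H: 9
  F: 1
  S: 1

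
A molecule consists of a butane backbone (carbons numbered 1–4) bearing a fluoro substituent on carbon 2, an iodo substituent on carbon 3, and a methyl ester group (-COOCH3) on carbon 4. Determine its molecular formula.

Atom tally by fragment:
  CH3 → C:1 H:3
  CH(F) → C:1 H:1 F:1
  CH(I) → C:1 H:1 I:1
  CH2COOCH3 → C:3 H:5 O:2
Element totals:
  C: 6
  H: 10
  F: 1
  I: 1
  O: 2

C6H10FIO2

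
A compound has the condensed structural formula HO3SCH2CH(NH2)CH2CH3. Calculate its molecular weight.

Element totals:
  C: 4
  H: 11
  N: 1
  O: 3
  S: 1
Molecular formula: C4H11NO3S.
  M = 4(12.011) + 11(1.008) + 14.007 + 3(15.999) + 32.06
    = 48.044 + 11.088 + 14.007 + 47.997 + 32.060 = 153.196

153.20 g/mol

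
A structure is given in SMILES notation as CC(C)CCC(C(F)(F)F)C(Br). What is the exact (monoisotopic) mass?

246.0231

Atom tally by fragment:
  CH3 → C:1 H:3
  CH(CH3) → C:2 H:4
  CH2 → C:1 H:2
  CH2 → C:1 H:2
  CH(CF3) → C:2 H:1 F:3
  CH2Br → C:1 H:2 Br:1
Element totals:
  C: 8
  H: 14
  Br: 1
  F: 3
Molecular formula: C8H14BrF3.
  M = 8(12.0) + 14(1.007825) + 78.918338 + 3(18.998403)
    = 96.000000 + 14.109550 + 78.918338 + 56.995209 = 246.023097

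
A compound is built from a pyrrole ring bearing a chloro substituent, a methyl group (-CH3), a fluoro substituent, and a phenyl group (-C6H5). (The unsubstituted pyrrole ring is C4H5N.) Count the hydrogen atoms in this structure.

9

Atom tally by fragment:
  pyrrole ring core → C:4 H:5 N:1
  (− 4 ring H displaced by substituents)
  + Cl → Cl:1
  + CH3 → C:1 H:3
  + F → F:1
  + C6H5 → C:6 H:5
Element totals:
  C: 11
  H: 9
  Cl: 1
  F: 1
  N: 1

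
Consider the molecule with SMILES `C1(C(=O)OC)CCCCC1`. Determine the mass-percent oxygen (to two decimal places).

Atom tally by fragment:
  cyclohexane ring core → C:6 H:12
  (− 1 ring H displaced by substituents)
  + COOCH3 → C:2 H:3 O:2
Element totals:
  C: 8
  H: 14
  O: 2
Molecular formula: C8H14O2.
Molar mass = 142.198 g/mol.
Mass from O: 2 × 15.999 = 31.998 g/mol.
%O = 31.998 / 142.198 × 100 = 22.50%.

22.50%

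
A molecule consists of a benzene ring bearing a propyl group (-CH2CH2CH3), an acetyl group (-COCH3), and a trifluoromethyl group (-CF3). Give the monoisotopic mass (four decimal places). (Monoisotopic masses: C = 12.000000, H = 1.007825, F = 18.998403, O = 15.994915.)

230.0918

Atom tally by fragment:
  benzene ring core → C:6 H:6
  (− 3 ring H displaced by substituents)
  + CH2CH2CH3 → C:3 H:7
  + COCH3 → C:2 H:3 O:1
  + CF3 → C:1 F:3
Element totals:
  C: 12
  H: 13
  F: 3
  O: 1
Molecular formula: C12H13F3O.
  M = 12(12.0) + 13(1.007825) + 3(18.998403) + 15.994915
    = 144.000000 + 13.101725 + 56.995209 + 15.994915 = 230.091849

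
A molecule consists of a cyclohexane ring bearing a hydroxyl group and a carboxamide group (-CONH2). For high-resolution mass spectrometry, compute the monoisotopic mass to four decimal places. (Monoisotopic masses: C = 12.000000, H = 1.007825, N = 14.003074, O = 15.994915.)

143.0946

Atom tally by fragment:
  cyclohexane ring core → C:6 H:12
  (− 2 ring H displaced by substituents)
  + OH → O:1 H:1
  + CONH2 → C:1 H:2 O:1 N:1
Element totals:
  C: 7
  H: 13
  N: 1
  O: 2
Molecular formula: C7H13NO2.
  M = 7(12.0) + 13(1.007825) + 14.003074 + 2(15.994915)
    = 84.000000 + 13.101725 + 14.003074 + 31.989830 = 143.094629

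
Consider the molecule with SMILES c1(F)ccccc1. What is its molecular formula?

Atom tally by fragment:
  benzene ring core → C:6 H:6
  (− 1 ring H displaced by substituents)
  + F → F:1
Element totals:
  C: 6
  H: 5
  F: 1

C6H5F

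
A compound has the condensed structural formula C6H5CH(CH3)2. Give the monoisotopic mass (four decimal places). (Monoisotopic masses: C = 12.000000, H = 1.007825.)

Element totals:
  C: 9
  H: 12
Molecular formula: C9H12.
  M = 9(12.0) + 12(1.007825)
    = 108.000000 + 12.093900 = 120.093900

120.0939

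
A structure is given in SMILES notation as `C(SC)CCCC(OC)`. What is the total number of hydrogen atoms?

16

Atom tally by fragment:
  CH3SCH2 → C:2 H:5 S:1
  CH2 → C:1 H:2
  CH2 → C:1 H:2
  CH2 → C:1 H:2
  CH2OCH3 → C:2 H:5 O:1
Element totals:
  C: 7
  H: 16
  O: 1
  S: 1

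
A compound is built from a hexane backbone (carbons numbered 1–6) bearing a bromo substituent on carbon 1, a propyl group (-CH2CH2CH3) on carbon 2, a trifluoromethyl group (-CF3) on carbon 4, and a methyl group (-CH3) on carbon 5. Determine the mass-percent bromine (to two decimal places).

27.63%

Atom tally by fragment:
  BrCH2 → C:1 H:2 Br:1
  CH(CH2CH2CH3) → C:4 H:8
  CH2 → C:1 H:2
  CH(CF3) → C:2 H:1 F:3
  CH(CH3) → C:2 H:4
  CH3 → C:1 H:3
Element totals:
  C: 11
  H: 20
  Br: 1
  F: 3
Molecular formula: C11H20BrF3.
Molar mass = 289.179 g/mol.
Mass from Br: 1 × 79.904 = 79.904 g/mol.
%Br = 79.904 / 289.179 × 100 = 27.63%.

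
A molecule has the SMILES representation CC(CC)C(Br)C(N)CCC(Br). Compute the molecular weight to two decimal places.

Atom tally by fragment:
  CH3 → C:1 H:3
  CH(C2H5) → C:3 H:6
  CH(Br) → C:1 H:1 Br:1
  CH(NH2) → C:1 H:3 N:1
  CH2 → C:1 H:2
  CH2 → C:1 H:2
  CH2Br → C:1 H:2 Br:1
Element totals:
  C: 9
  H: 19
  Br: 2
  N: 1
Molecular formula: C9H19Br2N.
  M = 9(12.011) + 19(1.008) + 2(79.904) + 14.007
    = 108.099 + 19.152 + 159.808 + 14.007 = 301.066

301.07 g/mol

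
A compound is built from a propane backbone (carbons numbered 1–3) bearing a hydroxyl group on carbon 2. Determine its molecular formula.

Atom tally by fragment:
  CH3 → C:1 H:3
  CH(OH) → C:1 H:2 O:1
  CH3 → C:1 H:3
Element totals:
  C: 3
  H: 8
  O: 1

C3H8O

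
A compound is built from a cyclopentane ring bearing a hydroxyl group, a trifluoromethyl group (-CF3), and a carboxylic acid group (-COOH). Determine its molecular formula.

C7H9F3O3

Atom tally by fragment:
  cyclopentane ring core → C:5 H:10
  (− 3 ring H displaced by substituents)
  + OH → O:1 H:1
  + CF3 → C:1 F:3
  + COOH → C:1 H:1 O:2
Element totals:
  C: 7
  H: 9
  F: 3
  O: 3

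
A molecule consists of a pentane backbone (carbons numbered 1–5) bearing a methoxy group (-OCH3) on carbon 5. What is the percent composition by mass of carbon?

Atom tally by fragment:
  CH3 → C:1 H:3
  CH2 → C:1 H:2
  CH2 → C:1 H:2
  CH2 → C:1 H:2
  CH2OCH3 → C:2 H:5 O:1
Element totals:
  C: 6
  H: 14
  O: 1
Molecular formula: C6H14O.
Molar mass = 102.177 g/mol.
Mass from C: 6 × 12.011 = 72.066 g/mol.
%C = 72.066 / 102.177 × 100 = 70.53%.

70.53%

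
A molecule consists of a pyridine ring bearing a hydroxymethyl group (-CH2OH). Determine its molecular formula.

Atom tally by fragment:
  pyridine ring core → C:5 H:5 N:1
  (− 1 ring H displaced by substituents)
  + CH2OH → C:1 H:3 O:1
Element totals:
  C: 6
  H: 7
  N: 1
  O: 1

C6H7NO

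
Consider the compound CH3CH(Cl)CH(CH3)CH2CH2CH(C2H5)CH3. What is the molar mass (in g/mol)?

176.73 g/mol

Element totals:
  C: 10
  H: 21
  Cl: 1
Molecular formula: C10H21Cl.
  M = 10(12.011) + 21(1.008) + 35.45
    = 120.110 + 21.168 + 35.450 = 176.728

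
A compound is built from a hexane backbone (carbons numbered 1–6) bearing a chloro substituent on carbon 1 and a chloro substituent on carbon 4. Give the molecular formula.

C6H12Cl2

Atom tally by fragment:
  ClCH2 → C:1 H:2 Cl:1
  CH2 → C:1 H:2
  CH2 → C:1 H:2
  CH(Cl) → C:1 H:1 Cl:1
  CH2 → C:1 H:2
  CH3 → C:1 H:3
Element totals:
  C: 6
  H: 12
  Cl: 2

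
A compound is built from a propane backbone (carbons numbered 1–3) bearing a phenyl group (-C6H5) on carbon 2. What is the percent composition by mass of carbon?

Atom tally by fragment:
  CH3 → C:1 H:3
  CH(C6H5) → C:7 H:6
  CH3 → C:1 H:3
Element totals:
  C: 9
  H: 12
Molecular formula: C9H12.
Molar mass = 120.195 g/mol.
Mass from C: 9 × 12.011 = 108.099 g/mol.
%C = 108.099 / 120.195 × 100 = 89.94%.

89.94%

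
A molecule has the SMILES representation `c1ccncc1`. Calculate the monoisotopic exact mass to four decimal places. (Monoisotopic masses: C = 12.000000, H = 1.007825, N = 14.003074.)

Atom tally by fragment:
  pyridine ring core → C:5 H:5 N:1
Element totals:
  C: 5
  H: 5
  N: 1
Molecular formula: C5H5N.
  M = 5(12.0) + 5(1.007825) + 14.003074
    = 60.000000 + 5.039125 + 14.003074 = 79.042199

79.0422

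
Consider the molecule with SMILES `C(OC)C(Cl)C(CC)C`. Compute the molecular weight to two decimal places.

150.65 g/mol

Atom tally by fragment:
  CH3OCH2 → C:2 H:5 O:1
  CH(Cl) → C:1 H:1 Cl:1
  CH(C2H5) → C:3 H:6
  CH3 → C:1 H:3
Element totals:
  C: 7
  H: 15
  Cl: 1
  O: 1
Molecular formula: C7H15ClO.
  M = 7(12.011) + 15(1.008) + 35.45 + 15.999
    = 84.077 + 15.120 + 35.450 + 15.999 = 150.646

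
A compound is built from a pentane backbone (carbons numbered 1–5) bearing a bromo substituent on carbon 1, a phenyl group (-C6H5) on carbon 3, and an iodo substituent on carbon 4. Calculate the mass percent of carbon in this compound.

Atom tally by fragment:
  BrCH2 → C:1 H:2 Br:1
  CH2 → C:1 H:2
  CH(C6H5) → C:7 H:6
  CH(I) → C:1 H:1 I:1
  CH3 → C:1 H:3
Element totals:
  C: 11
  H: 14
  Br: 1
  I: 1
Molecular formula: C11H14BrI.
Molar mass = 353.041 g/mol.
Mass from C: 11 × 12.011 = 132.121 g/mol.
%C = 132.121 / 353.041 × 100 = 37.42%.

37.42%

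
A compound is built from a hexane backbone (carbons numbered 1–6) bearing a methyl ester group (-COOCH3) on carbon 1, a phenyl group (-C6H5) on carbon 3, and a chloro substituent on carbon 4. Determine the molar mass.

Atom tally by fragment:
  CH3OOCCH2 → C:3 H:5 O:2
  CH2 → C:1 H:2
  CH(C6H5) → C:7 H:6
  CH(Cl) → C:1 H:1 Cl:1
  CH2 → C:1 H:2
  CH3 → C:1 H:3
Element totals:
  C: 14
  H: 19
  Cl: 1
  O: 2
Molecular formula: C14H19ClO2.
  M = 14(12.011) + 19(1.008) + 35.45 + 2(15.999)
    = 168.154 + 19.152 + 35.450 + 31.998 = 254.754

254.75 g/mol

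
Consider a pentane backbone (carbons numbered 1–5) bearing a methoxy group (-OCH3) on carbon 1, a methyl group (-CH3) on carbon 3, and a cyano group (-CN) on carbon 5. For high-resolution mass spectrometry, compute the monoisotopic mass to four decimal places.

Atom tally by fragment:
  CH3OCH2 → C:2 H:5 O:1
  CH2 → C:1 H:2
  CH(CH3) → C:2 H:4
  CH2 → C:1 H:2
  CH2CN → C:2 H:2 N:1
Element totals:
  C: 8
  H: 15
  N: 1
  O: 1
Molecular formula: C8H15NO.
  M = 8(12.0) + 15(1.007825) + 14.003074 + 15.994915
    = 96.000000 + 15.117375 + 14.003074 + 15.994915 = 141.115364

141.1154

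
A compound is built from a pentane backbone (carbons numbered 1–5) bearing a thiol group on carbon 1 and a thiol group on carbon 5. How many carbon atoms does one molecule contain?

Atom tally by fragment:
  HSCH2 → C:1 H:3 S:1
  CH2 → C:1 H:2
  CH2 → C:1 H:2
  CH2 → C:1 H:2
  CH2SH → C:1 H:3 S:1
Element totals:
  C: 5
  H: 12
  S: 2

5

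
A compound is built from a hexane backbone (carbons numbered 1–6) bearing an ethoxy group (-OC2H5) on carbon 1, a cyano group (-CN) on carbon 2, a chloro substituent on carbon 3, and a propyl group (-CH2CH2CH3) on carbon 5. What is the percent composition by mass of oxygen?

Atom tally by fragment:
  C2H5OCH2 → C:3 H:7 O:1
  CH(CN) → C:2 H:1 N:1
  CH(Cl) → C:1 H:1 Cl:1
  CH2 → C:1 H:2
  CH(CH2CH2CH3) → C:4 H:8
  CH3 → C:1 H:3
Element totals:
  C: 12
  H: 22
  Cl: 1
  N: 1
  O: 1
Molecular formula: C12H22ClNO.
Molar mass = 231.764 g/mol.
Mass from O: 1 × 15.999 = 15.999 g/mol.
%O = 15.999 / 231.764 × 100 = 6.90%.

6.90%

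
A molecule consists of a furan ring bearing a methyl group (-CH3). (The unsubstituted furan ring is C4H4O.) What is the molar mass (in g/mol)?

Atom tally by fragment:
  furan ring core → C:4 H:4 O:1
  (− 1 ring H displaced by substituents)
  + CH3 → C:1 H:3
Element totals:
  C: 5
  H: 6
  O: 1
Molecular formula: C5H6O.
  M = 5(12.011) + 6(1.008) + 15.999
    = 60.055 + 6.048 + 15.999 = 82.102

82.10 g/mol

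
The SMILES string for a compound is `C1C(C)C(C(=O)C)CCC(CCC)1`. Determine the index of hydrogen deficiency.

2

Atom tally by fragment:
  cyclohexane ring core → C:6 H:12
  (− 3 ring H displaced by substituents)
  + CH3 → C:1 H:3
  + COCH3 → C:2 H:3 O:1
  + CH2CH2CH3 → C:3 H:7
Element totals:
  C: 12
  H: 22
  O: 1
Molecular formula: C12H22O.
DoU = (2C + 2 + N − H − X) / 2 = (2·12 + 2 + 0 − 22 − 0) / 2 = 2.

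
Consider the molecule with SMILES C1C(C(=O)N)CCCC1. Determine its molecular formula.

Atom tally by fragment:
  cyclohexane ring core → C:6 H:12
  (− 1 ring H displaced by substituents)
  + CONH2 → C:1 H:2 O:1 N:1
Element totals:
  C: 7
  H: 13
  N: 1
  O: 1

C7H13NO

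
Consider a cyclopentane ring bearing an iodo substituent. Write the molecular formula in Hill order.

Atom tally by fragment:
  cyclopentane ring core → C:5 H:10
  (− 1 ring H displaced by substituents)
  + I → I:1
Element totals:
  C: 5
  H: 9
  I: 1

C5H9I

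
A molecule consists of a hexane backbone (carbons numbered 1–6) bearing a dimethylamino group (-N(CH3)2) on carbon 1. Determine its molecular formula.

Atom tally by fragment:
  (CH3)2NCH2 → C:3 H:8 N:1
  CH2 → C:1 H:2
  CH2 → C:1 H:2
  CH2 → C:1 H:2
  CH2 → C:1 H:2
  CH3 → C:1 H:3
Element totals:
  C: 8
  H: 19
  N: 1

C8H19N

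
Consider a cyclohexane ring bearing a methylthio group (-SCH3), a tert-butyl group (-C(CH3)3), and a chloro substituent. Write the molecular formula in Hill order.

Atom tally by fragment:
  cyclohexane ring core → C:6 H:12
  (− 3 ring H displaced by substituents)
  + SCH3 → C:1 H:3 S:1
  + C(CH3)3 → C:4 H:9
  + Cl → Cl:1
Element totals:
  C: 11
  H: 21
  Cl: 1
  S: 1

C11H21ClS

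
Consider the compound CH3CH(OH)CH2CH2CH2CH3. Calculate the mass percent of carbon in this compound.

Atom tally by fragment:
  CH3 → C:1 H:3
  CH(OH) → C:1 H:2 O:1
  CH2 → C:1 H:2
  CH2 → C:1 H:2
  CH2 → C:1 H:2
  CH3 → C:1 H:3
Element totals:
  C: 6
  H: 14
  O: 1
Molecular formula: C6H14O.
Molar mass = 102.177 g/mol.
Mass from C: 6 × 12.011 = 72.066 g/mol.
%C = 72.066 / 102.177 × 100 = 70.53%.

70.53%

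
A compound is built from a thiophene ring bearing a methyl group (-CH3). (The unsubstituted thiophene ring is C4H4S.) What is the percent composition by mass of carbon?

61.18%

Atom tally by fragment:
  thiophene ring core → C:4 H:4 S:1
  (− 1 ring H displaced by substituents)
  + CH3 → C:1 H:3
Element totals:
  C: 5
  H: 6
  S: 1
Molecular formula: C5H6S.
Molar mass = 98.163 g/mol.
Mass from C: 5 × 12.011 = 60.055 g/mol.
%C = 60.055 / 98.163 × 100 = 61.18%.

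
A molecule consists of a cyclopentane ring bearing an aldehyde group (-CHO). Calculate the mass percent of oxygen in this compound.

16.30%

Atom tally by fragment:
  cyclopentane ring core → C:5 H:10
  (− 1 ring H displaced by substituents)
  + CHO → C:1 H:1 O:1
Element totals:
  C: 6
  H: 10
  O: 1
Molecular formula: C6H10O.
Molar mass = 98.145 g/mol.
Mass from O: 1 × 15.999 = 15.999 g/mol.
%O = 15.999 / 98.145 × 100 = 16.30%.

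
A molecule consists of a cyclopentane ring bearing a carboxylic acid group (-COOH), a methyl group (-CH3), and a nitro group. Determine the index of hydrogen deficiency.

Atom tally by fragment:
  cyclopentane ring core → C:5 H:10
  (− 3 ring H displaced by substituents)
  + COOH → C:1 H:1 O:2
  + CH3 → C:1 H:3
  + NO2 → N:1 O:2
Element totals:
  C: 7
  H: 11
  N: 1
  O: 4
Molecular formula: C7H11NO4.
DoU = (2C + 2 + N − H − X) / 2 = (2·7 + 2 + 1 − 11 − 0) / 2 = 3.

3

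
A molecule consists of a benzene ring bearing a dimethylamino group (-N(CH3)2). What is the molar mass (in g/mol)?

121.18 g/mol

Atom tally by fragment:
  benzene ring core → C:6 H:6
  (− 1 ring H displaced by substituents)
  + N(CH3)2 → N:1 C:2 H:6
Element totals:
  C: 8
  H: 11
  N: 1
Molecular formula: C8H11N.
  M = 8(12.011) + 11(1.008) + 14.007
    = 96.088 + 11.088 + 14.007 = 121.183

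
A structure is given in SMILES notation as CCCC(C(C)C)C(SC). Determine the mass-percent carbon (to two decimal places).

67.43%

Atom tally by fragment:
  CH3 → C:1 H:3
  CH2 → C:1 H:2
  CH2 → C:1 H:2
  CH(CH(CH3)2) → C:4 H:8
  CH2SCH3 → C:2 H:5 S:1
Element totals:
  C: 9
  H: 20
  S: 1
Molecular formula: C9H20S.
Molar mass = 160.319 g/mol.
Mass from C: 9 × 12.011 = 108.099 g/mol.
%C = 108.099 / 160.319 × 100 = 67.43%.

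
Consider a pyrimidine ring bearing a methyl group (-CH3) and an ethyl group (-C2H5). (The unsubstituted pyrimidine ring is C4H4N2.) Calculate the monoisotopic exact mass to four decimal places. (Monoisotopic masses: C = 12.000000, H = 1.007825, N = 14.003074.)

Atom tally by fragment:
  pyrimidine ring core → C:4 H:4 N:2
  (− 2 ring H displaced by substituents)
  + CH3 → C:1 H:3
  + C2H5 → C:2 H:5
Element totals:
  C: 7
  H: 10
  N: 2
Molecular formula: C7H10N2.
  M = 7(12.0) + 10(1.007825) + 2(14.003074)
    = 84.000000 + 10.078250 + 28.006148 = 122.084398

122.0844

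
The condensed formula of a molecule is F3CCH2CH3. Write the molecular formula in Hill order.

C3H5F3

Atom tally by fragment:
  F3CCH2 → C:2 H:2 F:3
  CH3 → C:1 H:3
Element totals:
  C: 3
  H: 5
  F: 3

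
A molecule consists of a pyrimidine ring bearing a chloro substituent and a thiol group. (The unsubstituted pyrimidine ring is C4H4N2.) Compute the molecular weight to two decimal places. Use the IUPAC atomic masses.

146.59 g/mol

Atom tally by fragment:
  pyrimidine ring core → C:4 H:4 N:2
  (− 2 ring H displaced by substituents)
  + Cl → Cl:1
  + SH → S:1 H:1
Element totals:
  C: 4
  H: 3
  Cl: 1
  N: 2
  S: 1
Molecular formula: C4H3ClN2S.
  M = 4(12.011) + 3(1.008) + 35.45 + 2(14.007) + 32.06
    = 48.044 + 3.024 + 35.450 + 28.014 + 32.060 = 146.592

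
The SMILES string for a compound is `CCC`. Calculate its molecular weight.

Atom tally by fragment:
  CH3 → C:1 H:3
  CH2 → C:1 H:2
  CH3 → C:1 H:3
Element totals:
  C: 3
  H: 8
Molecular formula: C3H8.
  M = 3(12.011) + 8(1.008)
    = 36.033 + 8.064 = 44.097

44.10 g/mol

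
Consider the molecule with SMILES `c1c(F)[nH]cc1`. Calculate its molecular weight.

85.08 g/mol

Atom tally by fragment:
  pyrrole ring core → C:4 H:5 N:1
  (− 1 ring H displaced by substituents)
  + F → F:1
Element totals:
  C: 4
  H: 4
  F: 1
  N: 1
Molecular formula: C4H4FN.
  M = 4(12.011) + 4(1.008) + 18.998 + 14.007
    = 48.044 + 4.032 + 18.998 + 14.007 = 85.081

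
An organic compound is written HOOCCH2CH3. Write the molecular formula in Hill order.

C3H6O2

Atom tally by fragment:
  HOOCCH2 → C:2 H:3 O:2
  CH3 → C:1 H:3
Element totals:
  C: 3
  H: 6
  O: 2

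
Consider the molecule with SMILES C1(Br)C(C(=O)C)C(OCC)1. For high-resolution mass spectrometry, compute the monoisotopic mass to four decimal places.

Atom tally by fragment:
  cyclopropane ring core → C:3 H:6
  (− 3 ring H displaced by substituents)
  + Br → Br:1
  + COCH3 → C:2 H:3 O:1
  + OC2H5 → C:2 H:5 O:1
Element totals:
  C: 7
  H: 11
  Br: 1
  O: 2
Molecular formula: C7H11BrO2.
  M = 7(12.0) + 11(1.007825) + 78.918338 + 2(15.994915)
    = 84.000000 + 11.086075 + 78.918338 + 31.989830 = 205.994243

205.9942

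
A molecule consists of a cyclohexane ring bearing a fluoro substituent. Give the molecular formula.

Atom tally by fragment:
  cyclohexane ring core → C:6 H:12
  (− 1 ring H displaced by substituents)
  + F → F:1
Element totals:
  C: 6
  H: 11
  F: 1

C6H11F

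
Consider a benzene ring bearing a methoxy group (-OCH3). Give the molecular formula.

Atom tally by fragment:
  benzene ring core → C:6 H:6
  (− 1 ring H displaced by substituents)
  + OCH3 → C:1 H:3 O:1
Element totals:
  C: 7
  H: 8
  O: 1

C7H8O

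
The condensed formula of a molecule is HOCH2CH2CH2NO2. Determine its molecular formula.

Atom tally by fragment:
  HOCH2CH2 → C:2 H:5 O:1
  CH2NO2 → C:1 H:2 N:1 O:2
Element totals:
  C: 3
  H: 7
  N: 1
  O: 3

C3H7NO3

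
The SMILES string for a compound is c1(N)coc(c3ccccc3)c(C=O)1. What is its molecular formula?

C11H9NO2

Atom tally by fragment:
  furan ring core → C:4 H:4 O:1
  (− 3 ring H displaced by substituents)
  + NH2 → N:1 H:2
  + C6H5 → C:6 H:5
  + CHO → C:1 H:1 O:1
Element totals:
  C: 11
  H: 9
  N: 1
  O: 2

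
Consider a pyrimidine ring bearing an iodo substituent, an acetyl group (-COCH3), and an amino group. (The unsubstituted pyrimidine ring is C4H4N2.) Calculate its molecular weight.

Atom tally by fragment:
  pyrimidine ring core → C:4 H:4 N:2
  (− 3 ring H displaced by substituents)
  + I → I:1
  + COCH3 → C:2 H:3 O:1
  + NH2 → N:1 H:2
Element totals:
  C: 6
  H: 6
  I: 1
  N: 3
  O: 1
Molecular formula: C6H6IN3O.
  M = 6(12.011) + 6(1.008) + 126.904 + 3(14.007) + 15.999
    = 72.066 + 6.048 + 126.904 + 42.021 + 15.999 = 263.038

263.04 g/mol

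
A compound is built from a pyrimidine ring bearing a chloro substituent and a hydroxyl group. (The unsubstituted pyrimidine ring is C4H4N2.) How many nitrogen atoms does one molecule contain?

Atom tally by fragment:
  pyrimidine ring core → C:4 H:4 N:2
  (− 2 ring H displaced by substituents)
  + Cl → Cl:1
  + OH → O:1 H:1
Element totals:
  C: 4
  H: 3
  Cl: 1
  N: 2
  O: 1

2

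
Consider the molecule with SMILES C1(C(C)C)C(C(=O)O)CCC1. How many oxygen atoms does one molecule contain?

2

Atom tally by fragment:
  cyclopentane ring core → C:5 H:10
  (− 2 ring H displaced by substituents)
  + CH(CH3)2 → C:3 H:7
  + COOH → C:1 H:1 O:2
Element totals:
  C: 9
  H: 16
  O: 2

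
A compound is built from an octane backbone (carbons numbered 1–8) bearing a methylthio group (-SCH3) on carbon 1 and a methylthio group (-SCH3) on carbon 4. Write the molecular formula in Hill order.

Atom tally by fragment:
  CH3SCH2 → C:2 H:5 S:1
  CH2 → C:1 H:2
  CH2 → C:1 H:2
  CH(SCH3) → C:2 H:4 S:1
  CH2 → C:1 H:2
  CH2 → C:1 H:2
  CH2 → C:1 H:2
  CH3 → C:1 H:3
Element totals:
  C: 10
  H: 22
  S: 2

C10H22S2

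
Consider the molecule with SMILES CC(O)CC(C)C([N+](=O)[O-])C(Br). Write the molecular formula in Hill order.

Atom tally by fragment:
  CH3 → C:1 H:3
  CH(OH) → C:1 H:2 O:1
  CH2 → C:1 H:2
  CH(CH3) → C:2 H:4
  CH(NO2) → C:1 H:1 N:1 O:2
  CH2Br → C:1 H:2 Br:1
Element totals:
  C: 7
  H: 14
  Br: 1
  N: 1
  O: 3

C7H14BrNO3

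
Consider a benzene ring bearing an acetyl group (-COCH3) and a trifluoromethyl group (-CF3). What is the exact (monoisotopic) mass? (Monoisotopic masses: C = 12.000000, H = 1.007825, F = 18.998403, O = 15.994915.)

188.0449

Atom tally by fragment:
  benzene ring core → C:6 H:6
  (− 2 ring H displaced by substituents)
  + COCH3 → C:2 H:3 O:1
  + CF3 → C:1 F:3
Element totals:
  C: 9
  H: 7
  F: 3
  O: 1
Molecular formula: C9H7F3O.
  M = 9(12.0) + 7(1.007825) + 3(18.998403) + 15.994915
    = 108.000000 + 7.054775 + 56.995209 + 15.994915 = 188.044899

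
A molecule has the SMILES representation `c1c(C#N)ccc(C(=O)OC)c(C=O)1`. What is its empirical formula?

C10H7NO3

Atom tally by fragment:
  benzene ring core → C:6 H:6
  (− 3 ring H displaced by substituents)
  + CN → C:1 N:1
  + COOCH3 → C:2 H:3 O:2
  + CHO → C:1 H:1 O:1
Element totals:
  C: 10
  H: 7
  N: 1
  O: 3
Molecular formula: C10H7NO3.
gcd of subscripts (10, 7, 1, 3) = 1, so the empirical formula equals the molecular formula.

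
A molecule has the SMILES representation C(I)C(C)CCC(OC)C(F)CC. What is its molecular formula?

C10H20FIO

Atom tally by fragment:
  ICH2 → C:1 H:2 I:1
  CH(CH3) → C:2 H:4
  CH2 → C:1 H:2
  CH2 → C:1 H:2
  CH(OCH3) → C:2 H:4 O:1
  CH(F) → C:1 H:1 F:1
  CH2 → C:1 H:2
  CH3 → C:1 H:3
Element totals:
  C: 10
  H: 20
  F: 1
  I: 1
  O: 1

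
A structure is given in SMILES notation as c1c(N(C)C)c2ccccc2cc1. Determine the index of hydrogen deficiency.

Atom tally by fragment:
  naphthalene ring system core → C:10 H:8
  (− 1 ring H displaced by substituents)
  + N(CH3)2 → N:1 C:2 H:6
Element totals:
  C: 12
  H: 13
  N: 1
Molecular formula: C12H13N.
DoU = (2C + 2 + N − H − X) / 2 = (2·12 + 2 + 1 − 13 − 0) / 2 = 7.

7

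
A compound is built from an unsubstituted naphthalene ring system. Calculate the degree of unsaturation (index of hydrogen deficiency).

Atom tally by fragment:
  naphthalene ring system core → C:10 H:8
Element totals:
  C: 10
  H: 8
Molecular formula: C10H8.
DoU = (2C + 2 + N − H − X) / 2 = (2·10 + 2 + 0 − 8 − 0) / 2 = 7.

7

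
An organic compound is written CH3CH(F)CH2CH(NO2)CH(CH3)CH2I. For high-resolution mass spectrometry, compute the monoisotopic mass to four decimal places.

Element totals:
  C: 7
  H: 13
  F: 1
  I: 1
  N: 1
  O: 2
Molecular formula: C7H13FINO2.
  M = 7(12.0) + 13(1.007825) + 18.998403 + 126.904472 + 14.003074 + 2(15.994915)
    = 84.000000 + 13.101725 + 18.998403 + 126.904472 + 14.003074 + 31.989830 = 288.997504

288.9975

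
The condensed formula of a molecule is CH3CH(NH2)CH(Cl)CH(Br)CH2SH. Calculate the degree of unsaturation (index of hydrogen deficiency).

Element totals:
  C: 5
  H: 11
  Br: 1
  Cl: 1
  N: 1
  S: 1
Molecular formula: C5H11BrClNS.
DoU = (2C + 2 + N − H − X) / 2 = (2·5 + 2 + 1 − 11 − 2) / 2 = 0.

0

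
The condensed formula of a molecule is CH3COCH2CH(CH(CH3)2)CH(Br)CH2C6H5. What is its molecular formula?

C15H21BrO

Atom tally by fragment:
  CH3COCH2 → C:3 H:5 O:1
  CH(CH(CH3)2) → C:4 H:8
  CH(Br) → C:1 H:1 Br:1
  CH2C6H5 → C:7 H:7
Element totals:
  C: 15
  H: 21
  Br: 1
  O: 1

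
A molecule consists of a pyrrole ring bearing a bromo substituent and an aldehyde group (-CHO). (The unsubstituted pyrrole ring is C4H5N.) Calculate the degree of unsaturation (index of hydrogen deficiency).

Atom tally by fragment:
  pyrrole ring core → C:4 H:5 N:1
  (− 2 ring H displaced by substituents)
  + Br → Br:1
  + CHO → C:1 H:1 O:1
Element totals:
  C: 5
  H: 4
  Br: 1
  N: 1
  O: 1
Molecular formula: C5H4BrNO.
DoU = (2C + 2 + N − H − X) / 2 = (2·5 + 2 + 1 − 4 − 1) / 2 = 4.

4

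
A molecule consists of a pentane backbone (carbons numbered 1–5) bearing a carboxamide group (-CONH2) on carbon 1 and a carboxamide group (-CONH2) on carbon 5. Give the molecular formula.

C7H14N2O2

Atom tally by fragment:
  H2NOCCH2 → C:2 H:4 O:1 N:1
  CH2 → C:1 H:2
  CH2 → C:1 H:2
  CH2 → C:1 H:2
  CH2CONH2 → C:2 H:4 O:1 N:1
Element totals:
  C: 7
  H: 14
  N: 2
  O: 2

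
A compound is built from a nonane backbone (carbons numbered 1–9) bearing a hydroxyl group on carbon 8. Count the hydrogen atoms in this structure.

Atom tally by fragment:
  CH3 → C:1 H:3
  CH2 → C:1 H:2
  CH2 → C:1 H:2
  CH2 → C:1 H:2
  CH2 → C:1 H:2
  CH2 → C:1 H:2
  CH2 → C:1 H:2
  CH(OH) → C:1 H:2 O:1
  CH3 → C:1 H:3
Element totals:
  C: 9
  H: 20
  O: 1

20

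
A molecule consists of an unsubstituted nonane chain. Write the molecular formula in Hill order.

Atom tally by fragment:
  CH3 → C:1 H:3
  CH2 → C:1 H:2
  CH2 → C:1 H:2
  CH2 → C:1 H:2
  CH2 → C:1 H:2
  CH2 → C:1 H:2
  CH2 → C:1 H:2
  CH2 → C:1 H:2
  CH3 → C:1 H:3
Element totals:
  C: 9
  H: 20

C9H20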